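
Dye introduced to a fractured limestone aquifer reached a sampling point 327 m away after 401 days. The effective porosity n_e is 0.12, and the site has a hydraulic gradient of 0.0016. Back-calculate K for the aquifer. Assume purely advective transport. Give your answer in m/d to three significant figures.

61.2 m/d

v = L / t = 327 / 401 = 0.8155 m/d
K = v · n / i = 0.8155 × 0.12 / 0.0016 = 61.2 m/d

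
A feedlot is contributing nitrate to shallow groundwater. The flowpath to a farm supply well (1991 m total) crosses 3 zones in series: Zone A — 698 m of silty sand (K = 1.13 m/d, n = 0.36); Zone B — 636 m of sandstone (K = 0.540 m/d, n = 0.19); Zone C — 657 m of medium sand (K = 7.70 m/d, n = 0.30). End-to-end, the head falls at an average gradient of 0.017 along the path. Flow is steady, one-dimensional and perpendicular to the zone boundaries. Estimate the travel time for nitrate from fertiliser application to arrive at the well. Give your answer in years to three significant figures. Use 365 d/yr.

Continuity: the same q passes through each zone, so ΔH = q·Σ(L_j/K_j) — the zones act as resistances in series.
Σ(L/K) = 698/1.13 + 636/0.540 + 657/7.70 = 617.7 + 1178 + 85.32 = 1881 d
K_eq = L_total / Σ(L/K) = 1991 / 1881 = 1.059 m/d
q = K_eq · i = 1.059 × 0.017 = 0.01800 m/d (same in every zone)
Zone A: v = q/n = 0.01800/0.36 = 0.04999 m/d → t_A = 698/0.04999 = 13960 d
Zone B: v = q/n = 0.01800/0.19 = 0.09472 m/d → t_B = 636/0.09472 = 6715 d
Zone C: v = q/n = 0.01800/0.30 = 0.05999 m/d → t_C = 657/0.05999 = 10950 d
Total t = 13960 + 6715 + 10950 = 31630 d
   = 31630 / 365 = 86.7 yr

86.7 years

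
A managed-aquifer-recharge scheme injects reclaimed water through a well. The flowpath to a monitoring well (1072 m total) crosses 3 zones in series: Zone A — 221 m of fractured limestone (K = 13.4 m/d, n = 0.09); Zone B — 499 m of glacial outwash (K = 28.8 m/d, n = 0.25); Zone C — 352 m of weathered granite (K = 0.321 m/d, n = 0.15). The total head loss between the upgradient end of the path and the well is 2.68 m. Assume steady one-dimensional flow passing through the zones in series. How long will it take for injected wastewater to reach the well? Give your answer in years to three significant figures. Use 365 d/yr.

228 years

Steady 1-D flow in series ⇒ the Darcy flux q is identical in every zone and the zone head losses add (resistances L/K in series).
Σ(L/K) = 221/13.4 + 499/28.8 + 352/0.321 = 16.49 + 17.33 + 1097 = 1130 d
q = ΔH / Σ(L/K) = 2.68 / 1130 = 0.002371 m/d (same in every zone)
Zone A: v = q/n = 0.002371/0.09 = 0.02634 m/d → t_A = 221/0.02634 = 8389 d
Zone B: v = q/n = 0.002371/0.25 = 0.009483 m/d → t_B = 499/0.009483 = 52620 d
Zone C: v = q/n = 0.002371/0.15 = 0.01581 m/d → t_C = 352/0.01581 = 22270 d
Total t = 8389 + 52620 + 22270 = 83280 d
   = 83280 / 365 = 228 yr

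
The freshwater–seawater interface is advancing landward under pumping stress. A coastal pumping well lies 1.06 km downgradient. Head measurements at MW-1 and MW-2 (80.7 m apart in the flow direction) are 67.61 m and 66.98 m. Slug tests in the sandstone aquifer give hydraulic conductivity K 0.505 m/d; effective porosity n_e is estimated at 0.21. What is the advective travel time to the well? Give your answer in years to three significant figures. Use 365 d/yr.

Hydraulic gradient i = (67.61 − 66.98) / 80.7 = 0.63 / 80.7 = 0.007807
Specific discharge q = 0.505 × 0.007807 = 0.003942 m/d
Seepage velocity v = q / n = 0.003942 / 0.21 = 0.01877 m/d
L = 1.06 km = 1060 m
t = L / v = 1060 / 0.01877 = 56460 d
   = 56460 / 365 = 155 yr

155 years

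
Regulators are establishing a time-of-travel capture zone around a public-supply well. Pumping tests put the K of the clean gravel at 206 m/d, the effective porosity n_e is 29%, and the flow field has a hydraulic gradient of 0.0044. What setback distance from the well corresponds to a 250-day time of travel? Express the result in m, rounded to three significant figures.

q = Ki = 206 × 0.0044 = 0.9064 m/d
v_s = q/n_e = 0.9064/0.29 = 3.126 m/d
L = v × T = 3.126 × 250 = 781.4 m

781 m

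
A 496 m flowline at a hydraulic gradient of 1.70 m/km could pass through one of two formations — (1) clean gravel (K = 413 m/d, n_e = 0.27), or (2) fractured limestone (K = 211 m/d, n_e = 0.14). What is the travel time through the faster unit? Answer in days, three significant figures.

191 days

Unit 1 (clean gravel): v = 413×0.0017/0.27 = 2.600 m/d, t = 496/2.600 = 190.7 d
Unit 2 (fractured limestone): v = 211×0.0017/0.14 = 2.562 m/d, t = 496/2.562 = 193.6 d
Faster unit: t = 191 d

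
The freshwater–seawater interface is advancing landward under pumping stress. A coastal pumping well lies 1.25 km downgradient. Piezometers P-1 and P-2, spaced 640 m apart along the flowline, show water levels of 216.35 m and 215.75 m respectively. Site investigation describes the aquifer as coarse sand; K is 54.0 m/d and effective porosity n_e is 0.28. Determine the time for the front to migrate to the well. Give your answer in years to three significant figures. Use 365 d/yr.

Hydraulic gradient i = (216.35 − 215.75) / 640 = 0.60 / 640 = 9.375e-4
Specific discharge q = 54.0 × 9.375e-4 = 0.05062 m/d
Seepage velocity v = q / n = 0.05062 / 0.28 = 0.1808 m/d
L = 1.25 km = 1250 m
t = L / v = 1250 / 0.1808 = 6914 d
   = 6914 / 365 = 18.9 yr

18.9 years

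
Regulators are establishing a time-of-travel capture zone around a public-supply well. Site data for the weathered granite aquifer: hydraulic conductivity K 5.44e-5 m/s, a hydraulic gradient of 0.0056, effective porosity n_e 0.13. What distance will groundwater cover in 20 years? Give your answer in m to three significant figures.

K = 5.44e-5 m/s × 86400 s/d = 4.700 m/d
Specific discharge q = 4.700 × 0.0056 = 0.02632 m/d
Seepage velocity v = q / n = 0.02632 / 0.13 = 0.2025 m/d
T = 20 yr × 365 = 7300 d
L = v × T = 0.2025 × 7300 = 1478 m

1480 m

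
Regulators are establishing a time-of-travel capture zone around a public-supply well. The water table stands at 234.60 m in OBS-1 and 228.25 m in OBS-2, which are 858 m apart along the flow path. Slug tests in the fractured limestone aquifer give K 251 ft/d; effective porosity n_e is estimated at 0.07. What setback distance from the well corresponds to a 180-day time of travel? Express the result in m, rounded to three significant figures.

1460 m

Hydraulic gradient i = (234.60 − 228.25) / 858 = 6.35 / 858 = 0.007401
K = 251 ft/d × 0.3048 = 76.50 m/d
q = Ki = 76.50 × 0.007401 = 0.5662 m/d
v_s = q/n_e = 0.5662/0.07 = 8.089 m/d
L = v × T = 8.089 × 180 = 1456 m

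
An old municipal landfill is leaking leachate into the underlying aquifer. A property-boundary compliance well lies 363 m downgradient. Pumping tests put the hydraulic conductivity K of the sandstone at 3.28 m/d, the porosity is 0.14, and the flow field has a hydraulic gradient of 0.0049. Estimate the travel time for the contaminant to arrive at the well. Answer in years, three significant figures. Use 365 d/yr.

8.66 years

q = Ki = 3.28 × 0.0049 = 0.01607 m/d
v_s = q/n_e = 0.01607/0.14 = 0.1148 m/d
t = L / v = 363 / 0.1148 = 3162 d
   = 3162 / 365 = 8.66 yr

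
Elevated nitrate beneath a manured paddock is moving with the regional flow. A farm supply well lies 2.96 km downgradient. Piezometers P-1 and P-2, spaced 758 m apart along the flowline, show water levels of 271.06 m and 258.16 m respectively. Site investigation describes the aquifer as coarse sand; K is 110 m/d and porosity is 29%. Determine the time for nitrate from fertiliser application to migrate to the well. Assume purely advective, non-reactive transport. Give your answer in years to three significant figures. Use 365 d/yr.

1.26 years

Hydraulic gradient i = (271.06 − 258.16) / 758 = 12.90 / 758 = 0.01702
Specific discharge q = 110 × 0.01702 = 1.872 m/d
v = Ki/n = 110·0.01702/0.29 = 6.455 m/d
L = 2.96 km = 2960 m
t = L / v = 2960 / 6.455 = 458.5 d
   = 458.5 / 365 = 1.26 yr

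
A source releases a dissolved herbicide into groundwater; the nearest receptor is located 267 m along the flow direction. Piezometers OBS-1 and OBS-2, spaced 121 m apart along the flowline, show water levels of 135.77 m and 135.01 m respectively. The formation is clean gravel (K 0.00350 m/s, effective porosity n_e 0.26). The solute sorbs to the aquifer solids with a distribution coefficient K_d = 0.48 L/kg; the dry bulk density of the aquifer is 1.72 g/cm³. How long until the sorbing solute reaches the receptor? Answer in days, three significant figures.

Hydraulic gradient i = (135.77 − 135.01) / 121 = 0.76 / 121 = 0.006281
K = 0.00350 m/s × 86400 s/d = 302.4 m/d
Darcy flux q = K·i = 302.4 × 0.006281 = 1.899 m/d
Seepage velocity v = q / n = 1.899 / 0.26 = 7.305 m/d
Retardation R = 1 + ρ_b·K_d/n = 1 + 1.72×0.48/0.26 = 4.175
Contaminant velocity v_c = v/R = 7.305/4.175 = 1.750 m/d
t = L/v_c = 267/1.750 = 152.6 d

153 days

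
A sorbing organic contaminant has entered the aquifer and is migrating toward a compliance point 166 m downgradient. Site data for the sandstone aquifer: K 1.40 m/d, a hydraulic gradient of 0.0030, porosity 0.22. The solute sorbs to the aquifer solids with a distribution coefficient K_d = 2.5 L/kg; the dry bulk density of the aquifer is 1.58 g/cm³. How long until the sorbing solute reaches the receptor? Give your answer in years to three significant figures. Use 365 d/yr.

452 years

Darcy flux q = K·i = 1.40 × 0.0030 = 0.004200 m/d
Average linear velocity = 0.004200 / 0.22 = 0.01909 m/d
Retardation R = 1 + ρ_b·K_d/n = 1 + 1.58×2.5/0.22 = 18.95
Contaminant velocity v_c = v/R = 0.01909/18.95 = 0.001007 m/d
t = L/v_c = 166/0.001007 = 164800 d
   = 164800/365 = 452 yr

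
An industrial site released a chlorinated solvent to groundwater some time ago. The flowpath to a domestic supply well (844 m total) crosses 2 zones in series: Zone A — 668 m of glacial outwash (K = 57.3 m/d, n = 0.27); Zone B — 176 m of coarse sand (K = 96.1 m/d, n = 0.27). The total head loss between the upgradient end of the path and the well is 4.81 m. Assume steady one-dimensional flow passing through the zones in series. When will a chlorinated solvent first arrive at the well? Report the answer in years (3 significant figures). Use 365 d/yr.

Steady 1-D flow in series ⇒ the Darcy flux q is identical in every zone and the zone head losses add (resistances L/K in series).
Σ(L/K) = 668/57.3 + 176/96.1 = 11.66 + 1.831 = 13.49 d
q = ΔH / Σ(L/K) = 4.81 / 13.49 = 0.3566 m/d (same in every zone)
Zone A: v = q/n = 0.3566/0.27 = 1.321 m/d → t_A = 668/1.321 = 505.8 d
Zone B: v = q/n = 0.3566/0.27 = 1.321 m/d → t_B = 176/1.321 = 133.3 d
Total t = 505.8 + 133.3 = 639.1 d
   = 639.1 / 365 = 1.75 yr

1.75 years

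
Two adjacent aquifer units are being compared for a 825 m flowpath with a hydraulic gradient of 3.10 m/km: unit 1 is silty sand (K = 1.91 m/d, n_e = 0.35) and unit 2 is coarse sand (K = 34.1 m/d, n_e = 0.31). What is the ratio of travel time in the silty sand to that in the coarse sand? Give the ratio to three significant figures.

20.2

Unit 1 (silty sand): v = 1.91×0.0031/0.35 = 0.01692 m/d, t = 825/0.01692 = 48770 d
Unit 2 (coarse sand): v = 34.1×0.0031/0.31 = 0.3410 m/d, t = 825/0.3410 = 2419 d
t(silty sand) / t(coarse sand) = 48770/2419 = 20.2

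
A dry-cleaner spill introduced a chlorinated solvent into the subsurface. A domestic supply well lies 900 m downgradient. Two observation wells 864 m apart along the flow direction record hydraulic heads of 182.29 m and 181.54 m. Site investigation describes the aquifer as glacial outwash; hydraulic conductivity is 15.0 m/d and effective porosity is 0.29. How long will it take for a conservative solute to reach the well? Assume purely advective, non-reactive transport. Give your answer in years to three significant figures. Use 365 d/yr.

Hydraulic gradient i = (182.29 − 181.54) / 864 = 0.75 / 864 = 8.681e-4
Darcy flux q = K·i = 15.0 × 8.681e-4 = 0.01302 m/d
v = Ki/n = 15.0·8.681e-4/0.29 = 0.04490 m/d
t = L / v = 900 / 0.04490 = 20040 d
   = 20040 / 365 = 54.9 yr

54.9 years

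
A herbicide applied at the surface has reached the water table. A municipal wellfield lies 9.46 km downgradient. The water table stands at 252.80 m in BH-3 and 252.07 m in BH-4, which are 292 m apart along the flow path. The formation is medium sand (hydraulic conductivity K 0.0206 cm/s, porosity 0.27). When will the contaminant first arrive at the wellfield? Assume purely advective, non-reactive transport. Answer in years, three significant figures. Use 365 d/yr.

Hydraulic gradient i = (252.80 − 252.07) / 292 = 0.73 / 292 = 0.002500
K = 0.0206 cm/s × 864 = 17.80 m/d
q = Ki = 17.80 × 0.002500 = 0.04450 m/d
Seepage velocity v = q / n = 0.04450 / 0.27 = 0.1648 m/d
L = 9.46 km = 9460 m
t = L / v = 9460 / 0.1648 = 57400 d
   = 57400 / 365 = 157 yr

157 years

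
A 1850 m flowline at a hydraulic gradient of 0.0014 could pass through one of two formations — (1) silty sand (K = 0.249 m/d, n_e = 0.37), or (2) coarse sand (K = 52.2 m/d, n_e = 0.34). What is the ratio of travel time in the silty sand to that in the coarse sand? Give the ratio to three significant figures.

Unit 1 (silty sand): v = 0.249×0.0014/0.37 = 9.422e-4 m/d, t = 1850/9.422e-4 = 1.964e6 d
Unit 2 (coarse sand): v = 52.2×0.0014/0.34 = 0.2149 m/d, t = 1850/0.2149 = 8607 d
t(silty sand) / t(coarse sand) = 1.964e6/8607 = 228

228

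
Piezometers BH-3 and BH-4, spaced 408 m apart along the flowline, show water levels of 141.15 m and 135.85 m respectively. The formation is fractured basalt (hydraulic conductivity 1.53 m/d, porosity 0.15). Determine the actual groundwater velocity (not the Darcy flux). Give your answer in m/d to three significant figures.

Hydraulic gradient i = (141.15 − 135.85) / 408 = 5.30 / 408 = 0.01299
Darcy flux q = K·i = 1.53 × 0.01299 = 0.01988 m/d
v = Ki/n = 1.53·0.01299/0.15 = 0.1325 m/d

0.133 m/d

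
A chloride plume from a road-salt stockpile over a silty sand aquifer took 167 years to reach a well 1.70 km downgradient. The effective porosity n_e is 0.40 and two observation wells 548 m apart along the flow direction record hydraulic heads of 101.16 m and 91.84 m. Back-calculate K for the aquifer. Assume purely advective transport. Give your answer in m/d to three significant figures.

Hydraulic gradient i = (101.16 − 91.84) / 548 = 9.32 / 548 = 0.01701
t = 167 years = 60960 d
L = 1.70 km = 1700 m
v = L / t = 1700 / 60960 = 0.02789 m/d
K = v · n / i = 0.02789 × 0.40 / 0.01701 = 0.656 m/d

0.656 m/d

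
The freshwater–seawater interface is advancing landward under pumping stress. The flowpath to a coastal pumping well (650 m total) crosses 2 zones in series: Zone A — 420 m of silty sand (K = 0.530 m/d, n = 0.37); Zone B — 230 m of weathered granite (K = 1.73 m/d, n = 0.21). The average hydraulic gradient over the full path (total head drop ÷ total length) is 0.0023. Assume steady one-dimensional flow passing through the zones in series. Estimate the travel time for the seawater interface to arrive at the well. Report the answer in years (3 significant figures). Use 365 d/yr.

Steady 1-D flow in series ⇒ the Darcy flux q is identical in every zone and the zone head losses add (resistances L/K in series).
Σ(L/K) = 420/0.530 + 230/1.73 = 792.5 + 132.9 = 925.4 d
K_eq = L_total / Σ(L/K) = 650 / 925.4 = 0.7024 m/d
q = K_eq · i = 0.7024 × 0.0023 = 0.001616 m/d (same in every zone)
Zone A: v = q/n = 0.001616/0.37 = 0.004366 m/d → t_A = 420/0.004366 = 96190 d
Zone B: v = q/n = 0.001616/0.21 = 0.007693 m/d → t_B = 230/0.007693 = 29900 d
Total t = 96190 + 29900 = 126100 d
   = 126100 / 365 = 345 yr

345 years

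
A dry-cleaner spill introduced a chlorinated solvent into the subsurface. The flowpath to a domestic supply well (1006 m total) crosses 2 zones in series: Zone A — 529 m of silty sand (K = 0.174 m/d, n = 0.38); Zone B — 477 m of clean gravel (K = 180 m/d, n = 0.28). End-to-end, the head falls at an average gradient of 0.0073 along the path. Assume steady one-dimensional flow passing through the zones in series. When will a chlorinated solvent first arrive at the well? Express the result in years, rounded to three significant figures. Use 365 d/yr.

380 years

Continuity: the same q passes through each zone, so ΔH = q·Σ(L_j/K_j) — the zones act as resistances in series.
Σ(L/K) = 529/0.174 + 477/180 = 3040 + 2.650 = 3043 d
K_eq = L_total / Σ(L/K) = 1006 / 3043 = 0.3306 m/d
q = K_eq · i = 0.3306 × 0.0073 = 0.002413 m/d (same in every zone)
Zone A: v = q/n = 0.002413/0.38 = 0.006351 m/d → t_A = 529/0.006351 = 83290 d
Zone B: v = q/n = 0.002413/0.28 = 0.008619 m/d → t_B = 477/0.008619 = 55340 d
Total t = 83290 + 55340 = 138600 d
   = 138600 / 365 = 380 yr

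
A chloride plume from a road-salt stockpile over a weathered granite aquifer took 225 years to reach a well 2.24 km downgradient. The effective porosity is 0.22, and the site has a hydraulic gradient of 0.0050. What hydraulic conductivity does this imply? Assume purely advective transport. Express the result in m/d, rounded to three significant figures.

t = 225 years = 82130 d
L = 2.24 km = 2240 m
v = L / t = 2240 / 82130 = 0.02728 m/d
K = v · n / i = 0.02728 × 0.22 / 0.0050 = 1.20 m/d

1.20 m/d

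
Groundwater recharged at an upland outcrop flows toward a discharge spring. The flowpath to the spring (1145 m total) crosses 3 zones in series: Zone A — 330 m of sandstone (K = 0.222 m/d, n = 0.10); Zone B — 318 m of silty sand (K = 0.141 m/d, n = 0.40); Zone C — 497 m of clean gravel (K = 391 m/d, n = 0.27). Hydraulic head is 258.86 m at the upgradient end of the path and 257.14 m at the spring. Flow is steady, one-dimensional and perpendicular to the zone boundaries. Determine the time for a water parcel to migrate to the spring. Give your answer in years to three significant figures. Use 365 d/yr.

1760 years

Total head drop ΔH = 258.86 − 257.14 = 1.72 m
Continuity: the same q passes through each zone, so ΔH = q·Σ(L_j/K_j) — the zones act as resistances in series.
Σ(L/K) = 330/0.222 + 318/0.141 + 497/391 = 1486 + 2255 + 1.271 = 3743 d
q = ΔH / Σ(L/K) = 1.72 / 3743 = 4.595e-4 m/d (same in every zone)
Zone A: v = q/n = 4.595e-4/0.10 = 0.004595 m/d → t_A = 330/0.004595 = 71810 d
Zone B: v = q/n = 4.595e-4/0.40 = 0.001149 m/d → t_B = 318/0.001149 = 276800 d
Zone C: v = q/n = 4.595e-4/0.27 = 0.001702 m/d → t_C = 497/0.001702 = 292000 d
Total t = 71810 + 276800 + 292000 = 640700 d
   = 640700 / 365 = 1760 yr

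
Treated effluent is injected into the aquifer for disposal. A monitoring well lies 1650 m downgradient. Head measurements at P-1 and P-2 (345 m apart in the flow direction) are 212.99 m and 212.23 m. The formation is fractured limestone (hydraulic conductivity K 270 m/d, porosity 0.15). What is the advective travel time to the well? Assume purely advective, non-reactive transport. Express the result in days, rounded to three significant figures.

416 days

Hydraulic gradient i = (212.99 − 212.23) / 345 = 0.76 / 345 = 0.002203
Darcy flux q = K·i = 270 × 0.002203 = 0.5948 m/d
v = Ki/n = 270·0.002203/0.15 = 3.965 m/d
t = L / v = 1650 / 3.965 = 416.1 d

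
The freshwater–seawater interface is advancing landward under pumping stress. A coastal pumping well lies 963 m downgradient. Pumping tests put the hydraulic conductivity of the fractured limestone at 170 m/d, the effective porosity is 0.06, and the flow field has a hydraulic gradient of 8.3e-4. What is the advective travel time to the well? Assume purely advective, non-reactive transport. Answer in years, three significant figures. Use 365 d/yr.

1.12 years

Specific discharge q = 170 × 8.3e-4 = 0.1411 m/d
v = Ki/n = 170·8.3e-4/0.06 = 2.352 m/d
t = L / v = 963 / 2.352 = 409.5 d
   = 409.5 / 365 = 1.12 yr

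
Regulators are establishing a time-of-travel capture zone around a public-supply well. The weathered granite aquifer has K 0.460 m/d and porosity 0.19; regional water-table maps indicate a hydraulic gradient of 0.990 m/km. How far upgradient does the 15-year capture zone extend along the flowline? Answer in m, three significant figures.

13.1 m

Specific discharge q = 0.460 × 9.9e-4 = 4.554e-4 m/d
Seepage velocity v = q / n = 4.554e-4 / 0.19 = 0.002397 m/d
T = 15 yr × 365 = 5475 d
L = v × T = 0.002397 × 5475 = 13.12 m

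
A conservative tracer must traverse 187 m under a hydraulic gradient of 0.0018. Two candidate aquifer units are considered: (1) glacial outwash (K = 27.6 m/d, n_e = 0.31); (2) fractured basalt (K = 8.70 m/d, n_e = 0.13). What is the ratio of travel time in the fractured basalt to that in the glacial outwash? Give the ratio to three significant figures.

Unit 1 (glacial outwash): v = 27.6×0.0018/0.31 = 0.1603 m/d, t = 187/0.1603 = 1167 d
Unit 2 (fractured basalt): v = 8.70×0.0018/0.13 = 0.1205 m/d, t = 187/0.1205 = 1552 d
t(fractured basalt) / t(glacial outwash) = 1552/1167 = 1.33

1.33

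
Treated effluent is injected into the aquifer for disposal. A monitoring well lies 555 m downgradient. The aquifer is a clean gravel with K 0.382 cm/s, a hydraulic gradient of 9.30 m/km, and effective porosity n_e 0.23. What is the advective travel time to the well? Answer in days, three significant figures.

K = 0.382 cm/s × 864 = 330.0 m/d
Specific discharge q = 330.0 × 0.0093 = 3.069 m/d
Seepage velocity v = q / n = 3.069 / 0.23 = 13.35 m/d
t = L / v = 555 / 13.35 = 41.59 d

41.6 days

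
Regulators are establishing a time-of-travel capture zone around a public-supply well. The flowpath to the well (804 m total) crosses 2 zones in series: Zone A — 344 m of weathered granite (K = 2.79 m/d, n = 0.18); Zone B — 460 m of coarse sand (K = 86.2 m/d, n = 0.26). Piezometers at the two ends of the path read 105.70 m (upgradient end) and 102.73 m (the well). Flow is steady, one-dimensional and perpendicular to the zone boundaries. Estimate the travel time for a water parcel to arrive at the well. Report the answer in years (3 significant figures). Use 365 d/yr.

Total head drop ΔH = 105.70 − 102.73 = 2.97 m
Continuity: the same q passes through each zone, so ΔH = q·Σ(L_j/K_j) — the zones act as resistances in series.
Σ(L/K) = 344/2.79 + 460/86.2 = 123.3 + 5.336 = 128.6 d
q = ΔH / Σ(L/K) = 2.97 / 128.6 = 0.02309 m/d (same in every zone)
Zone A: v = q/n = 0.02309/0.18 = 0.1283 m/d → t_A = 344/0.1283 = 2682 d
Zone B: v = q/n = 0.02309/0.26 = 0.08880 m/d → t_B = 460/0.08880 = 5180 d
Total t = 2682 + 5180 = 7862 d
   = 7862 / 365 = 21.5 yr

21.5 years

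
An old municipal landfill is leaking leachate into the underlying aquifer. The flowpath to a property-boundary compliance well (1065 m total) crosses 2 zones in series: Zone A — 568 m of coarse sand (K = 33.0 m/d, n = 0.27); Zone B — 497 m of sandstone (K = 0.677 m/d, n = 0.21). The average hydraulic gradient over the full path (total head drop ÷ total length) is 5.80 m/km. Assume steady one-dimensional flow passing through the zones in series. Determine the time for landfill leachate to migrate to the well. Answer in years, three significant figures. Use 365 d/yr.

85.9 years

Steady 1-D flow in series ⇒ the Darcy flux q is identical in every zone and the zone head losses add (resistances L/K in series).
Σ(L/K) = 568/33.0 + 497/0.677 = 17.21 + 734.1 = 751.3 d
K_eq = L_total / Σ(L/K) = 1065 / 751.3 = 1.417 m/d
q = K_eq · i = 1.417 × 0.0058 = 0.008221 m/d (same in every zone)
Zone A: v = q/n = 0.008221/0.27 = 0.03045 m/d → t_A = 568/0.03045 = 18650 d
Zone B: v = q/n = 0.008221/0.21 = 0.03915 m/d → t_B = 497/0.03915 = 12690 d
Total t = 18650 + 12690 = 31350 d
   = 31350 / 365 = 85.9 yr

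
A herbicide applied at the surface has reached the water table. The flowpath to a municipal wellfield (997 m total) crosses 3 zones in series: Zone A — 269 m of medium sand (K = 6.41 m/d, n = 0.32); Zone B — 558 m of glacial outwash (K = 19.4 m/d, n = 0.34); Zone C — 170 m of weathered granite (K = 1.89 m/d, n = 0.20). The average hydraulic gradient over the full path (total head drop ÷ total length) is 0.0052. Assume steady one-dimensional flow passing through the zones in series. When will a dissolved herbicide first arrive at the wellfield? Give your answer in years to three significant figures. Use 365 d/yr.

26.3 years

Steady 1-D flow in series ⇒ the Darcy flux q is identical in every zone and the zone head losses add (resistances L/K in series).
Σ(L/K) = 269/6.41 + 558/19.4 + 170/1.89 = 41.97 + 28.76 + 89.95 = 160.7 d
K_eq = L_total / Σ(L/K) = 997 / 160.7 = 6.205 m/d
q = K_eq · i = 6.205 × 0.0052 = 0.03227 m/d (same in every zone)
Zone A: v = q/n = 0.03227/0.32 = 0.1008 m/d → t_A = 269/0.1008 = 2668 d
Zone B: v = q/n = 0.03227/0.34 = 0.09490 m/d → t_B = 558/0.09490 = 5880 d
Zone C: v = q/n = 0.03227/0.20 = 0.1613 m/d → t_C = 170/0.1613 = 1054 d
Total t = 2668 + 5880 + 1054 = 9601 d
   = 9601 / 365 = 26.3 yr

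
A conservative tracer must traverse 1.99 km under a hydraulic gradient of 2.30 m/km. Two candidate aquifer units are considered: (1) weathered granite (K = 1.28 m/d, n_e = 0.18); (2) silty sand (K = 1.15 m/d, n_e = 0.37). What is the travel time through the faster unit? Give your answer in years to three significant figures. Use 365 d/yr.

333 years

Unit 1 (weathered granite): v = 1.28×0.0023/0.18 = 0.01636 m/d, t = 1990/0.01636 = 121700 d
Unit 2 (silty sand): v = 1.15×0.0023/0.37 = 0.007149 m/d, t = 1990/0.007149 = 278400 d
Faster: 121700 d / 365 = 333 yr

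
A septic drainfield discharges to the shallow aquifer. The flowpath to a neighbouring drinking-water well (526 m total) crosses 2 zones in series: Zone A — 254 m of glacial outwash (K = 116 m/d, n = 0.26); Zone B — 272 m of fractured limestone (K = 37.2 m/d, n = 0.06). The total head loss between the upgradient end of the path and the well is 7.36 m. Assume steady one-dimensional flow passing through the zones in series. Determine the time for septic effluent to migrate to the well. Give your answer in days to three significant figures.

106 days

Steady 1-D flow in series ⇒ the Darcy flux q is identical in every zone and the zone head losses add (resistances L/K in series).
Σ(L/K) = 254/116 + 272/37.2 = 2.190 + 7.312 = 9.501 d
q = ΔH / Σ(L/K) = 7.36 / 9.501 = 0.7746 m/d (same in every zone)
Zone A: v = q/n = 0.7746/0.26 = 2.979 m/d → t_A = 254/2.979 = 85.26 d
Zone B: v = q/n = 0.7746/0.06 = 12.91 m/d → t_B = 272/12.91 = 21.07 d
Total t = 85.26 + 21.07 = 106.3 d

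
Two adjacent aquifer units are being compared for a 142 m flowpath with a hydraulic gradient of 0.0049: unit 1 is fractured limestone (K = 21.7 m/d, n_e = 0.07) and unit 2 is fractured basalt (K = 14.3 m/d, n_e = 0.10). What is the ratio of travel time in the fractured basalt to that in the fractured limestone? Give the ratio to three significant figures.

2.17

Unit 1 (fractured limestone): v = 21.7×0.0049/0.07 = 1.519 m/d, t = 142/1.519 = 93.48 d
Unit 2 (fractured basalt): v = 14.3×0.0049/0.10 = 0.7007 m/d, t = 142/0.7007 = 202.7 d
t(fractured basalt) / t(fractured limestone) = 202.7/93.48 = 2.17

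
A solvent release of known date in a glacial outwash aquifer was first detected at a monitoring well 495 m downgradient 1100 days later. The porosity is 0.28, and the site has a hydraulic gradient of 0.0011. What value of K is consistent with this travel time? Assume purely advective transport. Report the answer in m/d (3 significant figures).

115 m/d

v = L / t = 495 / 1100 = 0.4500 m/d
K = v · n / i = 0.4500 × 0.28 / 0.0011 = 115 m/d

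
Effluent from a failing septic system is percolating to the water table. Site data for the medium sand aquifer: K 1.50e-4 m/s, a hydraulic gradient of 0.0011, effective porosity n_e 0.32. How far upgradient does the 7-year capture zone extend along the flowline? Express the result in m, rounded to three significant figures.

114 m

K = 1.50e-4 m/s × 86400 s/d = 12.96 m/d
Specific discharge q = 12.96 × 0.0011 = 0.01426 m/d
v_s = q/n_e = 0.01426/0.32 = 0.04455 m/d
T = 7 yr × 365 = 2555 d
L = v × T = 0.04455 × 2555 = 113.8 m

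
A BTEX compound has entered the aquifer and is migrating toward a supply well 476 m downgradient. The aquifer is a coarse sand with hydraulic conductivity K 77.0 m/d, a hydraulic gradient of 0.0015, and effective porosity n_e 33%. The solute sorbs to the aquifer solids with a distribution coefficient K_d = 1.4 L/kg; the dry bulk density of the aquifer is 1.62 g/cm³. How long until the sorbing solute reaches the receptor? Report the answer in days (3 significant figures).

q = Ki = 77.0 × 0.0015 = 0.1155 m/d
Seepage velocity v = q / n = 0.1155 / 0.33 = 0.3500 m/d
Retardation R = 1 + ρ_b·K_d/n = 1 + 1.62×1.4/0.33 = 7.873
Contaminant velocity v_c = v/R = 0.3500/7.873 = 0.04446 m/d
t = L/v_c = 476/0.04446 = 10710 d

10700 days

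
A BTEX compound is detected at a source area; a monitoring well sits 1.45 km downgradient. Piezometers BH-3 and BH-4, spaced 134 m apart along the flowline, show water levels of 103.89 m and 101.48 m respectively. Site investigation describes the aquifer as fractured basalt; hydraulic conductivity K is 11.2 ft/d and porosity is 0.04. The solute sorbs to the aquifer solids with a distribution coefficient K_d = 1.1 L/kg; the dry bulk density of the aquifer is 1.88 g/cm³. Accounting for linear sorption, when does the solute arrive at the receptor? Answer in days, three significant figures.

Hydraulic gradient i = (103.89 − 101.48) / 134 = 2.41 / 134 = 0.01799
K = 11.2 ft/d × 0.3048 = 3.414 m/d
Specific discharge q = 3.414 × 0.01799 = 0.06140 m/d
Average linear velocity = 0.06140 / 0.04 = 1.535 m/d
Retardation R = 1 + ρ_b·K_d/n = 1 + 1.88×1.1/0.04 = 52.70
Contaminant velocity v_c = v/R = 1.535/52.70 = 0.02913 m/d
L = 1.45 km = 1450 m
t = L/v_c = 1450/0.02913 = 49780 d

49800 days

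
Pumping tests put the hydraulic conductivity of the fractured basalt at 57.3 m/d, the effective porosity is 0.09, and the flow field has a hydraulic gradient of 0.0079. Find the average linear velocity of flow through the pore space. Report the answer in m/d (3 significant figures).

5.03 m/d

Darcy flux q = K·i = 57.3 × 0.0079 = 0.4527 m/d
v = Ki/n = 57.3·0.0079/0.09 = 5.030 m/d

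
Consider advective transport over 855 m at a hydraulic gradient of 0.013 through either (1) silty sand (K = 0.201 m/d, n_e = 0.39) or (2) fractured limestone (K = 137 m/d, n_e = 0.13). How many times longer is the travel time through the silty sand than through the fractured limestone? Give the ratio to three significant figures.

Unit 1 (silty sand): v = 0.201×0.013/0.39 = 0.006700 m/d, t = 855/0.006700 = 127600 d
Unit 2 (fractured limestone): v = 137×0.013/0.13 = 13.70 m/d, t = 855/13.70 = 62.41 d
t(silty sand) / t(fractured limestone) = 127600/62.41 = 2040

2040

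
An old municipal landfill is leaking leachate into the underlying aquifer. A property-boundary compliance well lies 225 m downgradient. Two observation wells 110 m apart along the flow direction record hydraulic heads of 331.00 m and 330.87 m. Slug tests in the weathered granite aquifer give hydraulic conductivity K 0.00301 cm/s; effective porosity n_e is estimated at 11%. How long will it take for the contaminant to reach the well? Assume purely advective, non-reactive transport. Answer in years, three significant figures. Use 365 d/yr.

22.1 years

Hydraulic gradient i = (331.00 − 330.87) / 110 = 0.13 / 110 = 0.001182
K = 0.00301 cm/s × 864 = 2.601 m/d
Darcy flux q = K·i = 2.601 × 0.001182 = 0.003073 m/d
Seepage velocity v = q / n = 0.003073 / 0.11 = 0.02794 m/d
t = L / v = 225 / 0.02794 = 8053 d
   = 8053 / 365 = 22.1 yr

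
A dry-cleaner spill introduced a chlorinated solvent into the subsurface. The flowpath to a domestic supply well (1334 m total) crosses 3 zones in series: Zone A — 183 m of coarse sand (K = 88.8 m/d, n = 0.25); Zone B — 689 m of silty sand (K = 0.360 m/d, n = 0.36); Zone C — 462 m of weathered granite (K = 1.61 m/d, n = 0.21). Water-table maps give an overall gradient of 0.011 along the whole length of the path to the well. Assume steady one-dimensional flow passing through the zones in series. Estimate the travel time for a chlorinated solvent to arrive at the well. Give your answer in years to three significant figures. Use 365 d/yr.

161 years

Steady 1-D flow in series ⇒ the Darcy flux q is identical in every zone and the zone head losses add (resistances L/K in series).
Σ(L/K) = 183/88.8 + 689/0.360 + 462/1.61 = 2.061 + 1914 + 287.0 = 2203 d
K_eq = L_total / Σ(L/K) = 1334 / 2203 = 0.6056 m/d
q = K_eq · i = 0.6056 × 0.011 = 0.006661 m/d (same in every zone)
Zone A: v = q/n = 0.006661/0.25 = 0.02664 m/d → t_A = 183/0.02664 = 6868 d
Zone B: v = q/n = 0.006661/0.36 = 0.01850 m/d → t_B = 689/0.01850 = 37240 d
Zone C: v = q/n = 0.006661/0.21 = 0.03172 m/d → t_C = 462/0.03172 = 14560 d
Total t = 6868 + 37240 + 14560 = 58670 d
   = 58670 / 365 = 161 yr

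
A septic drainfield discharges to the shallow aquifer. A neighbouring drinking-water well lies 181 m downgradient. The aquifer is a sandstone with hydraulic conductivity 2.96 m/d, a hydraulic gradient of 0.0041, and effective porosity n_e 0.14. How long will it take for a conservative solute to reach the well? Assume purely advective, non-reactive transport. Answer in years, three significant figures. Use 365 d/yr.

q = Ki = 2.96 × 0.0041 = 0.01214 m/d
Seepage velocity v = q / n = 0.01214 / 0.14 = 0.08669 m/d
t = L / v = 181 / 0.08669 = 2088 d
   = 2088 / 365 = 5.72 yr

5.72 years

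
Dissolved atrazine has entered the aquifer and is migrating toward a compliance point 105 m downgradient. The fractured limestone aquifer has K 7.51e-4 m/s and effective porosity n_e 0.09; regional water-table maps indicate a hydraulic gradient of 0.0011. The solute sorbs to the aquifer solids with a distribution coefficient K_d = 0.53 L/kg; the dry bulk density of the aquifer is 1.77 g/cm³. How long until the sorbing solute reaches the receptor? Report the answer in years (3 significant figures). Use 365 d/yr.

4.14 years

K = 7.51e-4 m/s × 86400 s/d = 64.89 m/d
Specific discharge q = 64.89 × 0.0011 = 0.07138 m/d
Seepage velocity v = q / n = 0.07138 / 0.09 = 0.7931 m/d
Retardation R = 1 + ρ_b·K_d/n = 1 + 1.77×0.53/0.09 = 11.42
Contaminant velocity v_c = v/R = 0.7931/11.42 = 0.06942 m/d
t = L/v_c = 105/0.06942 = 1512 d
   = 1512/365 = 4.14 yr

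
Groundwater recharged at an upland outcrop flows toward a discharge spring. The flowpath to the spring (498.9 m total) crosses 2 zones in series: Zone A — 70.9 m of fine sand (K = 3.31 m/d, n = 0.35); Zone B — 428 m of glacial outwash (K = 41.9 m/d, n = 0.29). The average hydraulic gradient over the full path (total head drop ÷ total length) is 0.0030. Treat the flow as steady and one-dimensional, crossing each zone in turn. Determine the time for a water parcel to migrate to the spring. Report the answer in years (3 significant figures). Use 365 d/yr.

8.62 years

For zones in series the flux q is common to all zones; the equivalent conductivity is the harmonic (thickness-weighted) mean, K_eq = L_total / Σ(L_j/K_j).
Σ(L/K) = 70.9/3.31 + 428/41.9 = 21.42 + 10.21 = 31.63 d
K_eq = L_total / Σ(L/K) = 498.9 / 31.63 = 15.77 m/d
q = K_eq · i = 15.77 × 0.0030 = 0.04731 m/d (same in every zone)
Zone A: v = q/n = 0.04731/0.35 = 0.1352 m/d → t_A = 70.9/0.1352 = 524.5 d
Zone B: v = q/n = 0.04731/0.29 = 0.1631 m/d → t_B = 428/0.1631 = 2623 d
Total t = 524.5 + 2623 = 3148 d
   = 3148 / 365 = 8.62 yr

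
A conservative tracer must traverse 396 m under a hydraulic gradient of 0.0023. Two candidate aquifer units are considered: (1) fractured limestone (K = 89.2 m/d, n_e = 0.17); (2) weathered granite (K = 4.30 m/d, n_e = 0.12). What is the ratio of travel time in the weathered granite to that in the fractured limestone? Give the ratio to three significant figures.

14.6

Unit 1 (fractured limestone): v = 89.2×0.0023/0.17 = 1.207 m/d, t = 396/1.207 = 328.1 d
Unit 2 (weathered granite): v = 4.30×0.0023/0.12 = 0.08242 m/d, t = 396/0.08242 = 4805 d
t(weathered granite) / t(fractured limestone) = 4805/328.1 = 14.6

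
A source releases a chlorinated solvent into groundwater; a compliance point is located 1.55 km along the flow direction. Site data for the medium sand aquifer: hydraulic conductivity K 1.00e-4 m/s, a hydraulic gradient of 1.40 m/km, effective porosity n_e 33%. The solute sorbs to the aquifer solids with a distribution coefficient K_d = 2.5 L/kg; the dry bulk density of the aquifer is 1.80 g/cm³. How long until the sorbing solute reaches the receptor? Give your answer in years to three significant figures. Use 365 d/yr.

1700 years

K = 1.00e-4 m/s × 86400 s/d = 8.640 m/d
Darcy flux q = K·i = 8.640 × 0.0014 = 0.01210 m/d
Average linear velocity = 0.01210 / 0.33 = 0.03665 m/d
Retardation R = 1 + ρ_b·K_d/n = 1 + 1.80×2.5/0.33 = 14.64
Contaminant velocity v_c = v/R = 0.03665/14.64 = 0.002504 m/d
L = 1.55 km = 1550 m
t = L/v_c = 1550/0.002504 = 618900 d
   = 618900/365 = 1700 yr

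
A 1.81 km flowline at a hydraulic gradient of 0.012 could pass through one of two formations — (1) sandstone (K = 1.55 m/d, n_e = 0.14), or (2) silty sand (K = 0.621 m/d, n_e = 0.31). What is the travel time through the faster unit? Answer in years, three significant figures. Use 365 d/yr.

37.3 years

Unit 1 (sandstone): v = 1.55×0.012/0.14 = 0.1329 m/d, t = 1810/0.1329 = 13620 d
Unit 2 (silty sand): v = 0.621×0.012/0.31 = 0.02404 m/d, t = 1810/0.02404 = 75300 d
Faster: 13620 d / 365 = 37.3 yr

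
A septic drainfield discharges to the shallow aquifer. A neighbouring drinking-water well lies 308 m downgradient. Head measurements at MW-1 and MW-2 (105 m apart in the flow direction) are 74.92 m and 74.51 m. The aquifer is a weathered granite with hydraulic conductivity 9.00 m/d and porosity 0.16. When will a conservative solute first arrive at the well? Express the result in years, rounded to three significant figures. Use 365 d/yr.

Hydraulic gradient i = (74.92 − 74.51) / 105 = 0.41 / 105 = 0.003905
Darcy flux q = K·i = 9.00 × 0.003905 = 0.03514 m/d
v = Ki/n = 9.00·0.003905/0.16 = 0.2196 m/d
t = L / v = 308 / 0.2196 = 1402 d
   = 1402 / 365 = 3.84 yr

3.84 years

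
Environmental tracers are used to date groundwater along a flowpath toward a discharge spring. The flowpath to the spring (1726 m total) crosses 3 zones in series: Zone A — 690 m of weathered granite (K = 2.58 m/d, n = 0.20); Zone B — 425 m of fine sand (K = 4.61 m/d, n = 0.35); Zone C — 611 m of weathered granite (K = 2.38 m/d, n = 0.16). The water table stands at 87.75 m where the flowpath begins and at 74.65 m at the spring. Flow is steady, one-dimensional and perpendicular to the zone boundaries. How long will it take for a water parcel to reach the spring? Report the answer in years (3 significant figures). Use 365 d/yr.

Total head drop ΔH = 87.75 − 74.65 = 13.10 m
Continuity: the same q passes through each zone, so ΔH = q·Σ(L_j/K_j) — the zones act as resistances in series.
Σ(L/K) = 690/2.58 + 425/4.61 + 611/2.38 = 267.4 + 92.19 + 256.7 = 616.4 d
q = ΔH / Σ(L/K) = 13.10 / 616.4 = 0.02125 m/d (same in every zone)
Zone A: v = q/n = 0.02125/0.20 = 0.1063 m/d → t_A = 690/0.1063 = 6493 d
Zone B: v = q/n = 0.02125/0.35 = 0.06073 m/d → t_B = 425/0.06073 = 6999 d
Zone C: v = q/n = 0.02125/0.16 = 0.1328 m/d → t_C = 611/0.1328 = 4600 d
Total t = 6493 + 6999 + 4600 = 18090 d
   = 18090 / 365 = 49.6 yr

49.6 years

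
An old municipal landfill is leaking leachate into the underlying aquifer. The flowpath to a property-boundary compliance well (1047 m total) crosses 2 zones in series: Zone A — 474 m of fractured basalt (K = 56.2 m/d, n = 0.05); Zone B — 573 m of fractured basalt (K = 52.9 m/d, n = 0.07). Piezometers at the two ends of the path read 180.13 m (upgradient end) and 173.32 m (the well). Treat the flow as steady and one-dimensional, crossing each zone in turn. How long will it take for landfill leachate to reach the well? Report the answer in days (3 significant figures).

181 days

Total head drop ΔH = 180.13 − 173.32 = 6.81 m
Continuity: the same q passes through each zone, so ΔH = q·Σ(L_j/K_j) — the zones act as resistances in series.
Σ(L/K) = 474/56.2 + 573/52.9 = 8.434 + 10.83 = 19.27 d
q = ΔH / Σ(L/K) = 6.81 / 19.27 = 0.3535 m/d (same in every zone)
Zone A: v = q/n = 0.3535/0.05 = 7.069 m/d → t_A = 474/7.069 = 67.05 d
Zone B: v = q/n = 0.3535/0.07 = 5.050 m/d → t_B = 573/5.050 = 113.5 d
Total t = 67.05 + 113.5 = 180.5 d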